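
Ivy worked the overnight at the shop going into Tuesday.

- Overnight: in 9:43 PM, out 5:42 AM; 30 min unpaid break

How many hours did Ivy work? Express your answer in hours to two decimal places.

7.48 hours

Overnight: 9:43 PM → midnight = 2 h 17 min; midnight → 5:42 AM = 5 h 42 min; span 7 h 59 min; less 30 min break → 7 h 29 min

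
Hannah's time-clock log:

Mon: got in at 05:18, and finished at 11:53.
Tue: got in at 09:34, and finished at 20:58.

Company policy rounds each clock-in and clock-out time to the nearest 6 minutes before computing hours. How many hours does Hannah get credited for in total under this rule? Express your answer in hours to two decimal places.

18.00 hours

Mon: in 05:18→05:18, out 11:53→11:54; 6 h 36 min
Tue: in 09:34→09:36, out 20:58→21:00; 11 h 24 min
Total credited: 18 h 0 min.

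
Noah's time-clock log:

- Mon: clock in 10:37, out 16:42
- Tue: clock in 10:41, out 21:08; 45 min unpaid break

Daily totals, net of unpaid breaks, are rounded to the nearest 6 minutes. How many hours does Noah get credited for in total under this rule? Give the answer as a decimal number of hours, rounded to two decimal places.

15.80 hours

Mon: 10:37–16:42 = 6 h 5 min → rounds to 6 h 6 min
Tue: 10:41–21:08 = 10 h 27 min − 45 min = 9 h 42 min → rounds to 9 h 42 min
Total credited: 15 h 48 min.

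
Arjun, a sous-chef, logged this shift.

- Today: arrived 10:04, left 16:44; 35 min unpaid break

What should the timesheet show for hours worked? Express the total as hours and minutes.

6 h 5 min

Today: 10:04–16:44 = 6 h 40 min; less 35 min break → 6 h 5 min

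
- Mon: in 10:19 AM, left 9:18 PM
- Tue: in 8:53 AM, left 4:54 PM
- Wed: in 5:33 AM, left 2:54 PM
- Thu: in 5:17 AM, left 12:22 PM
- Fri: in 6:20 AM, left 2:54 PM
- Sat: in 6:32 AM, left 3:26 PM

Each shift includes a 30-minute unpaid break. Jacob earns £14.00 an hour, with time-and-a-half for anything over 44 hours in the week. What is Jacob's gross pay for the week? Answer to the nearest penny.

Mon: 10:19 AM–9:18 PM = 10 h 59 min; less 30 min break → 10 h 29 min
Tue: 8:53 AM–4:54 PM = 8 h 1 min; less 30 min break → 7 h 31 min
Wed: 5:33 AM–2:54 PM = 9 h 21 min; less 30 min break → 8 h 51 min
Thu: 5:17 AM–12:22 PM = 7 h 5 min; less 30 min break → 6 h 35 min
Fri: 6:20 AM–2:54 PM = 8 h 34 min; less 30 min break → 8 h 4 min
Sat: 6:32 AM–3:26 PM = 8 h 54 min; less 30 min break → 8 h 24 min
Total worked: 49 h 54 min = 2994 min.
Regular 44 h 0 min = 2640 min at £14.00/h; overtime 5 h 54 min = 354 min at £21.00/h.
Pay = (2640 × £14.00 + 354 × £21.00) ÷ 60 = £739.90.

£739.90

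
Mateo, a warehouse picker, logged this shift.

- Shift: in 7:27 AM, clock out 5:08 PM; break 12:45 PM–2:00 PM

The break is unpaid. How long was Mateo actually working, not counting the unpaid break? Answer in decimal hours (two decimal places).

8.43 hours

Shift: 7:27 AM–5:08 PM = 9 h 41 min; less 75 min break → 8 h 26 min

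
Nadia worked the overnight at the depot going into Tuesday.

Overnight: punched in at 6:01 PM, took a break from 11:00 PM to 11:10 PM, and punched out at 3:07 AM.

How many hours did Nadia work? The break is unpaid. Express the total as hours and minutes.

8 h 56 min

Overnight: 6:01 PM → midnight = 5 h 59 min; midnight → 3:07 AM = 3 h 7 min; span 9 h 6 min; less 10 min break → 8 h 56 min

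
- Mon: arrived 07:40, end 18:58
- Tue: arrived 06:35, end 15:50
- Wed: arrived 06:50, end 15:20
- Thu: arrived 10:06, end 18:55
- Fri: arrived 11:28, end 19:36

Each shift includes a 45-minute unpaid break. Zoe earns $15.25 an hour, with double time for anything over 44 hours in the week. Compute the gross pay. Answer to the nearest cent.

$644.31

Mon: 07:40–18:58 = 11 h 18 min; less 45 min break → 10 h 33 min
Tue: 06:35–15:50 = 9 h 15 min; less 45 min break → 8 h 30 min
Wed: 06:50–15:20 = 8 h 30 min; less 45 min break → 7 h 45 min
Thu: 10:06–18:55 = 8 h 49 min; less 45 min break → 8 h 4 min
Fri: 11:28–19:36 = 8 h 8 min; less 45 min break → 7 h 23 min
Total worked: 42 h 15 min = 2535 min.
Regular 42 h 15 min = 2535 min at $15.25/h; overtime 0 h 0 min = 0 min at $30.50/h.
Pay = (2535 × $15.25 + 0 × $30.50) ÷ 60 = $644.31.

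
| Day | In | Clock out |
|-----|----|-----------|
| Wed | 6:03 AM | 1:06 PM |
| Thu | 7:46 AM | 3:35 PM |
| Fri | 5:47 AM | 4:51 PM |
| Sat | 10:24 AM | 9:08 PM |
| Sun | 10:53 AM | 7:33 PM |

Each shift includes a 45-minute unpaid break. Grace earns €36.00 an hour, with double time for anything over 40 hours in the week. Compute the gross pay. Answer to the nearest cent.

€1554.00

Wed: 6:03 AM–1:06 PM = 7 h 3 min; less 45 min break → 6 h 18 min
Thu: 7:46 AM–3:35 PM = 7 h 49 min; less 45 min break → 7 h 4 min
Fri: 5:47 AM–4:51 PM = 11 h 4 min; less 45 min break → 10 h 19 min
Sat: 10:24 AM–9:08 PM = 10 h 44 min; less 45 min break → 9 h 59 min
Sun: 10:53 AM–7:33 PM = 8 h 40 min; less 45 min break → 7 h 55 min
Total worked: 41 h 35 min = 2495 min.
Regular 40 h 0 min = 2400 min at €36.00/h; overtime 1 h 35 min = 95 min at €72.00/h.
Pay = (2400 × €36.00 + 95 × €72.00) ÷ 60 = €1554.00.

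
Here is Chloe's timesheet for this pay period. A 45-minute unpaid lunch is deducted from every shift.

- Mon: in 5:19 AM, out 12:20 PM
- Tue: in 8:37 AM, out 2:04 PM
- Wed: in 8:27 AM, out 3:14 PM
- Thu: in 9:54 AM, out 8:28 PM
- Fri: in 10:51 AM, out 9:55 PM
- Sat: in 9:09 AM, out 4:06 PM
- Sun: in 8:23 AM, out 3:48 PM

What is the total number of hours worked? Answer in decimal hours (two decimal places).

Mon: 5:19 AM–12:20 PM = 7 h 1 min; less 45 min break → 6 h 16 min
Tue: 8:37 AM–2:04 PM = 5 h 27 min; less 45 min break → 4 h 42 min
Wed: 8:27 AM–3:14 PM = 6 h 47 min; less 45 min break → 6 h 2 min
Thu: 9:54 AM–8:28 PM = 10 h 34 min; less 45 min break → 9 h 49 min
Fri: 10:51 AM–9:55 PM = 11 h 4 min; less 45 min break → 10 h 19 min
Sat: 9:09 AM–4:06 PM = 6 h 57 min; less 45 min break → 6 h 12 min
Sun: 8:23 AM–3:48 PM = 7 h 25 min; less 45 min break → 6 h 40 min
Total: 6 h 16 min + 4 h 42 min + 6 h 2 min + 9 h 49 min + 10 h 19 min + 6 h 12 min + 6 h 40 min = 50 h 0 min.

50.00 hours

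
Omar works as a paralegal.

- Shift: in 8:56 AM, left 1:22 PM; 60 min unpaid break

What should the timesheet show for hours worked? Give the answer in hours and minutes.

Shift: 8:56 AM–1:22 PM = 4 h 26 min; less 60 min break → 3 h 26 min

3 h 26 min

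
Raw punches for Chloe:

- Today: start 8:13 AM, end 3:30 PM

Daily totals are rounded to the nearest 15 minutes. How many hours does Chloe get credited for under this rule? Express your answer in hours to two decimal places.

7.25 hours

Today: 8:13 AM–3:30 PM = 7 h 17 min → rounds to 7 h 15 min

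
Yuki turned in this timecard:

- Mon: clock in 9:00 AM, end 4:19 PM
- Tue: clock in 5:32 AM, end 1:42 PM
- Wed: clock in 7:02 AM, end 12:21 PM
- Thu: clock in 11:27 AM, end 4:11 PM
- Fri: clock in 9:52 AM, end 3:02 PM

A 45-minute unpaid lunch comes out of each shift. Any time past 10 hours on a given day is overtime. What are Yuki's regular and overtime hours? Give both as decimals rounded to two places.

Regular 26.95 hours, overtime 0.00 hours

Mon: 9:00 AM–4:19 PM = 7 h 19 min; less 45 min break → 6 h 34 min
Tue: 5:32 AM–1:42 PM = 8 h 10 min; less 45 min break → 7 h 25 min
Wed: 7:02 AM–12:21 PM = 5 h 19 min; less 45 min break → 4 h 34 min
Thu: 11:27 AM–4:11 PM = 4 h 44 min; less 45 min break → 3 h 59 min
Fri: 9:52 AM–3:02 PM = 5 h 10 min; less 45 min break → 4 h 25 min
Mon reg 6 h 34 min / OT 0 h 0 min; Tue reg 7 h 25 min / OT 0 h 0 min; Wed reg 4 h 34 min / OT 0 h 0 min; Thu reg 3 h 59 min / OT 0 h 0 min; Fri reg 4 h 25 min / OT 0 h 0 min.
Totals: regular 26 h 57 min, overtime 0 h 0 min.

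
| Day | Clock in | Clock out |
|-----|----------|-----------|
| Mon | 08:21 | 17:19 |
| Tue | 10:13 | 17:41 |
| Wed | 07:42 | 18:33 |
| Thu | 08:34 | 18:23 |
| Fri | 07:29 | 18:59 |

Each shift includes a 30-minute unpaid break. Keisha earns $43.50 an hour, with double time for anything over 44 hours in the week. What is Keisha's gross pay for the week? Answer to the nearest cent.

Mon: 08:21–17:19 = 8 h 58 min; less 30 min break → 8 h 28 min
Tue: 10:13–17:41 = 7 h 28 min; less 30 min break → 6 h 58 min
Wed: 07:42–18:33 = 10 h 51 min; less 30 min break → 10 h 21 min
Thu: 08:34–18:23 = 9 h 49 min; less 30 min break → 9 h 19 min
Fri: 07:29–18:59 = 11 h 30 min; less 30 min break → 11 h 0 min
Total worked: 46 h 6 min = 2766 min.
Regular 44 h 0 min = 2640 min at $43.50/h; overtime 2 h 6 min = 126 min at $87.00/h.
Pay = (2640 × $43.50 + 126 × $87.00) ÷ 60 = $2096.70.

$2096.70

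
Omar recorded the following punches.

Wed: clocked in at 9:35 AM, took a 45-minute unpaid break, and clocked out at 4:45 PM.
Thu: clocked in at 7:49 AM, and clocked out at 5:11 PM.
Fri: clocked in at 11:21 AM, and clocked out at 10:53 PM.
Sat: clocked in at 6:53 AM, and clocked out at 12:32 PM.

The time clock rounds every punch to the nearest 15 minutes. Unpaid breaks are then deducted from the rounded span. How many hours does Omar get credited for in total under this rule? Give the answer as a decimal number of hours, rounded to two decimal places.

33.25 hours

Wed: in 9:35 AM→9:30 AM, out 4:45 PM→4:45 PM; 7 h 15 min − 45 min = 6 h 30 min
Thu: in 7:49 AM→7:45 AM, out 5:11 PM→5:15 PM; 9 h 30 min
Fri: in 11:21 AM→11:15 AM, out 10:53 PM→11:00 PM; 11 h 45 min
Sat: in 6:53 AM→7:00 AM, out 12:32 PM→12:30 PM; 5 h 30 min
Total credited: 33 h 15 min.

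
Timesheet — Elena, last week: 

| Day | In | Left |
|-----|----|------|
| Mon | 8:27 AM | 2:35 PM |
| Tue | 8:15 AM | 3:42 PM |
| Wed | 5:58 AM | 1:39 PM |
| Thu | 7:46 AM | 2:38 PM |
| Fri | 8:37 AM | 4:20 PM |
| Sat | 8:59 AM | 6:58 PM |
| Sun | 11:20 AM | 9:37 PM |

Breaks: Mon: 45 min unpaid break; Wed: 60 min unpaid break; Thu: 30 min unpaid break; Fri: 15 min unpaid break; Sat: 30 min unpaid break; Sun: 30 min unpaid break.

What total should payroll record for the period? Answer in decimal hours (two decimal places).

Mon: 8:27 AM–2:35 PM = 6 h 8 min; less 45 min break → 5 h 23 min
Tue: 8:15 AM–3:42 PM = 7 h 27 min
Wed: 5:58 AM–1:39 PM = 7 h 41 min; less 60 min break → 6 h 41 min
Thu: 7:46 AM–2:38 PM = 6 h 52 min; less 30 min break → 6 h 22 min
Fri: 8:37 AM–4:20 PM = 7 h 43 min; less 15 min break → 7 h 28 min
Sat: 8:59 AM–6:58 PM = 9 h 59 min; less 30 min break → 9 h 29 min
Sun: 11:20 AM–9:37 PM = 10 h 17 min; less 30 min break → 9 h 47 min
Total: 5 h 23 min + 7 h 27 min + 6 h 41 min + 6 h 22 min + 7 h 28 min + 9 h 29 min + 9 h 47 min = 52 h 37 min.

52.62 hours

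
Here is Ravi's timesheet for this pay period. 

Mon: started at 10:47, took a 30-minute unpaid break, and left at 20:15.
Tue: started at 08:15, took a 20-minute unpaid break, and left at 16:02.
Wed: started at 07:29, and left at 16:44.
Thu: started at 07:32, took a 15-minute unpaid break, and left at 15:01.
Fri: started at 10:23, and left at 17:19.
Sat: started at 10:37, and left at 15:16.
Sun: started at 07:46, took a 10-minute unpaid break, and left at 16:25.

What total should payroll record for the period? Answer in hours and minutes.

52 h 58 min

Mon: 10:47–20:15 = 9 h 28 min; less 30 min break → 8 h 58 min
Tue: 08:15–16:02 = 7 h 47 min; less 20 min break → 7 h 27 min
Wed: 07:29–16:44 = 9 h 15 min
Thu: 07:32–15:01 = 7 h 29 min; less 15 min break → 7 h 14 min
Fri: 10:23–17:19 = 6 h 56 min
Sat: 10:37–15:16 = 4 h 39 min
Sun: 07:46–16:25 = 8 h 39 min; less 10 min break → 8 h 29 min
Total: 8 h 58 min + 7 h 27 min + 9 h 15 min + 7 h 14 min + 6 h 56 min + 4 h 39 min + 8 h 29 min = 52 h 58 min.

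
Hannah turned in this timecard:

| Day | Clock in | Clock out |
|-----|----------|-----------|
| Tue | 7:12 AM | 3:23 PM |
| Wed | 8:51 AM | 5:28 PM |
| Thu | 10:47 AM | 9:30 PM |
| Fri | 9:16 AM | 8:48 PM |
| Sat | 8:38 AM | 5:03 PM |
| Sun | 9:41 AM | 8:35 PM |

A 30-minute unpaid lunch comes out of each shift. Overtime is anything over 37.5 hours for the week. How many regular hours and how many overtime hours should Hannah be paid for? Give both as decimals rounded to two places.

Regular 37.50 hours, overtime 17.87 hours

Tue: 7:12 AM–3:23 PM = 8 h 11 min; less 30 min break → 7 h 41 min
Wed: 8:51 AM–5:28 PM = 8 h 37 min; less 30 min break → 8 h 7 min
Thu: 10:47 AM–9:30 PM = 10 h 43 min; less 30 min break → 10 h 13 min
Fri: 9:16 AM–8:48 PM = 11 h 32 min; less 30 min break → 11 h 2 min
Sat: 8:38 AM–5:03 PM = 8 h 25 min; less 30 min break → 7 h 55 min
Sun: 9:41 AM–8:35 PM = 10 h 54 min; less 30 min break → 10 h 24 min
Total worked: 55 h 22 min = 55.37 h.
Threshold 37.5 h → overtime 17 h 52 min, regular 37 h 30 min.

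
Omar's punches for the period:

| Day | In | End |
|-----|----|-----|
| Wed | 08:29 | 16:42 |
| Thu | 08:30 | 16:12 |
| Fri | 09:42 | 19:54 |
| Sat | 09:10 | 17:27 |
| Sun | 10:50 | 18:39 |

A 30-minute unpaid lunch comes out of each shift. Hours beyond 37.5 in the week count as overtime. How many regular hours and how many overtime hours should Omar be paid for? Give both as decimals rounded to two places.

Wed: 08:29–16:42 = 8 h 13 min; less 30 min break → 7 h 43 min
Thu: 08:30–16:12 = 7 h 42 min; less 30 min break → 7 h 12 min
Fri: 09:42–19:54 = 10 h 12 min; less 30 min break → 9 h 42 min
Sat: 09:10–17:27 = 8 h 17 min; less 30 min break → 7 h 47 min
Sun: 10:50–18:39 = 7 h 49 min; less 30 min break → 7 h 19 min
Total worked: 39 h 43 min = 39.72 h.
Threshold 37.5 h → overtime 2 h 13 min, regular 37 h 30 min.

Regular 37.50 hours, overtime 2.22 hours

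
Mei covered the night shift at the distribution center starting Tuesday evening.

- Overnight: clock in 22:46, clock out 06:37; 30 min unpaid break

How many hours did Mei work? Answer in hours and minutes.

Overnight: 22:46 → midnight = 1 h 14 min; midnight → 06:37 = 6 h 37 min; span 7 h 51 min; less 30 min break → 7 h 21 min

7 h 21 min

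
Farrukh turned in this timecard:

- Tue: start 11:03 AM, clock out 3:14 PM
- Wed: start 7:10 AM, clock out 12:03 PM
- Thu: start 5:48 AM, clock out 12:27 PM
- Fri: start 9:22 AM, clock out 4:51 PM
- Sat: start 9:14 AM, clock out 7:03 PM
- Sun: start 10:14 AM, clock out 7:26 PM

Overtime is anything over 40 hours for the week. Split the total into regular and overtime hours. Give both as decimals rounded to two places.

Regular 40.00 hours, overtime 2.22 hours

Tue: 11:03 AM–3:14 PM = 4 h 11 min
Wed: 7:10 AM–12:03 PM = 4 h 53 min
Thu: 5:48 AM–12:27 PM = 6 h 39 min
Fri: 9:22 AM–4:51 PM = 7 h 29 min
Sat: 9:14 AM–7:03 PM = 9 h 49 min
Sun: 10:14 AM–7:26 PM = 9 h 12 min
Total worked: 42 h 13 min = 42.22 h.
Threshold 40 h → overtime 2 h 13 min, regular 40 h 0 min.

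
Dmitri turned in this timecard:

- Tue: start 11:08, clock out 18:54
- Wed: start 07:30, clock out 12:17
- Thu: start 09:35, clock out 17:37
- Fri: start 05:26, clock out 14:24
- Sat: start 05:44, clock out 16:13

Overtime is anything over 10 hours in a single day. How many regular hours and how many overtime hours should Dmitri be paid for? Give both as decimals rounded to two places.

Regular 39.55 hours, overtime 0.48 hours

Tue: 11:08–18:54 = 7 h 46 min
Wed: 07:30–12:17 = 4 h 47 min
Thu: 09:35–17:37 = 8 h 2 min
Fri: 05:26–14:24 = 8 h 58 min
Sat: 05:44–16:13 = 10 h 29 min
Tue reg 7 h 46 min / OT 0 h 0 min; Wed reg 4 h 47 min / OT 0 h 0 min; Thu reg 8 h 2 min / OT 0 h 0 min; Fri reg 8 h 58 min / OT 0 h 0 min; Sat reg 10 h 0 min / OT 0 h 29 min.
Totals: regular 39 h 33 min, overtime 0 h 29 min.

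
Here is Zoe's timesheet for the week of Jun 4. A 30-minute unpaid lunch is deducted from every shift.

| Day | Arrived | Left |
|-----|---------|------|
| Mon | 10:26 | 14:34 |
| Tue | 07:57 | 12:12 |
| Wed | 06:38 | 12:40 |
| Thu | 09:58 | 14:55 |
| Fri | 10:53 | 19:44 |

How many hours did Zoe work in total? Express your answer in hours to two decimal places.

Mon: 10:26–14:34 = 4 h 8 min; less 30 min break → 3 h 38 min
Tue: 07:57–12:12 = 4 h 15 min; less 30 min break → 3 h 45 min
Wed: 06:38–12:40 = 6 h 2 min; less 30 min break → 5 h 32 min
Thu: 09:58–14:55 = 4 h 57 min; less 30 min break → 4 h 27 min
Fri: 10:53–19:44 = 8 h 51 min; less 30 min break → 8 h 21 min
Total: 3 h 38 min + 3 h 45 min + 5 h 32 min + 4 h 27 min + 8 h 21 min = 25 h 43 min.

25.72 hours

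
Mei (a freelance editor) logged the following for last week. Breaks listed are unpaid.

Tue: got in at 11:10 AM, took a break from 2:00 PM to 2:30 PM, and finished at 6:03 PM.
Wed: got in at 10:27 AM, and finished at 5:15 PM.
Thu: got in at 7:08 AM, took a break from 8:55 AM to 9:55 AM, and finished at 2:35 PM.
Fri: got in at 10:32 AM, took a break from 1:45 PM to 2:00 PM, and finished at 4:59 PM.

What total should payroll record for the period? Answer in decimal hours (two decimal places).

25.83 hours

Tue: 11:10 AM–6:03 PM = 6 h 53 min; less 30 min break → 6 h 23 min
Wed: 10:27 AM–5:15 PM = 6 h 48 min
Thu: 7:08 AM–2:35 PM = 7 h 27 min; less 60 min break → 6 h 27 min
Fri: 10:32 AM–4:59 PM = 6 h 27 min; less 15 min break → 6 h 12 min
Total: 6 h 23 min + 6 h 48 min + 6 h 27 min + 6 h 12 min = 25 h 50 min.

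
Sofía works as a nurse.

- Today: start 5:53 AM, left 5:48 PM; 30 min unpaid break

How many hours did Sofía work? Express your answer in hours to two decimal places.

Today: 5:53 AM–5:48 PM = 11 h 55 min; less 30 min break → 11 h 25 min

11.42 hours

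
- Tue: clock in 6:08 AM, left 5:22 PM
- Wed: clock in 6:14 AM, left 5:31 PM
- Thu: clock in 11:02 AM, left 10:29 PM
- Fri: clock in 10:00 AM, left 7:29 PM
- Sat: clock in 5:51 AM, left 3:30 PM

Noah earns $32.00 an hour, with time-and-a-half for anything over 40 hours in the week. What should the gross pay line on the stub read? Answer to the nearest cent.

Tue: 6:08 AM–5:22 PM = 11 h 14 min
Wed: 6:14 AM–5:31 PM = 11 h 17 min
Thu: 11:02 AM–10:29 PM = 11 h 27 min
Fri: 10:00 AM–7:29 PM = 9 h 29 min
Sat: 5:51 AM–3:30 PM = 9 h 39 min
Total worked: 53 h 6 min = 3186 min.
Regular 40 h 0 min = 2400 min at $32.00/h; overtime 13 h 6 min = 786 min at $48.00/h.
Pay = (2400 × $32.00 + 786 × $48.00) ÷ 60 = $1908.80.

$1908.80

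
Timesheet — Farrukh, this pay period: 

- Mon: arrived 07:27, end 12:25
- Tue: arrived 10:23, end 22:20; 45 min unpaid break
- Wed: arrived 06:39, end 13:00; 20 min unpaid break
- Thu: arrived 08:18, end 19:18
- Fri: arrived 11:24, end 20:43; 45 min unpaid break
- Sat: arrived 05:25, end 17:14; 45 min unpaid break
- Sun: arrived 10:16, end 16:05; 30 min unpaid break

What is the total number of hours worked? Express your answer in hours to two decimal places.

58.13 hours

Mon: 07:27–12:25 = 4 h 58 min
Tue: 10:23–22:20 = 11 h 57 min; less 45 min break → 11 h 12 min
Wed: 06:39–13:00 = 6 h 21 min; less 20 min break → 6 h 1 min
Thu: 08:18–19:18 = 11 h 0 min
Fri: 11:24–20:43 = 9 h 19 min; less 45 min break → 8 h 34 min
Sat: 05:25–17:14 = 11 h 49 min; less 45 min break → 11 h 4 min
Sun: 10:16–16:05 = 5 h 49 min; less 30 min break → 5 h 19 min
Total: 4 h 58 min + 11 h 12 min + 6 h 1 min + 11 h 0 min + 8 h 34 min + 11 h 4 min + 5 h 19 min = 58 h 8 min.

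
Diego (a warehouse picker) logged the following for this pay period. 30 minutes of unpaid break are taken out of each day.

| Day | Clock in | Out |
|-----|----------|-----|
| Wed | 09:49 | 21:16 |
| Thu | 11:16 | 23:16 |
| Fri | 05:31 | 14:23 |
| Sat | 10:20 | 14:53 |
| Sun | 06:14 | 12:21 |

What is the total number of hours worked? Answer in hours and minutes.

40 h 29 min

Wed: 09:49–21:16 = 11 h 27 min; less 30 min break → 10 h 57 min
Thu: 11:16–23:16 = 12 h 0 min; less 30 min break → 11 h 30 min
Fri: 05:31–14:23 = 8 h 52 min; less 30 min break → 8 h 22 min
Sat: 10:20–14:53 = 4 h 33 min; less 30 min break → 4 h 3 min
Sun: 06:14–12:21 = 6 h 7 min; less 30 min break → 5 h 37 min
Total: 10 h 57 min + 11 h 30 min + 8 h 22 min + 4 h 3 min + 5 h 37 min = 40 h 29 min.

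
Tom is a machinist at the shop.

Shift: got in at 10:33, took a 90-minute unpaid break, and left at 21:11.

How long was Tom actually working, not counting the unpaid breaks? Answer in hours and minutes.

9 h 8 min

Shift: 10:33–21:11 = 10 h 38 min; less 90 min break → 9 h 8 min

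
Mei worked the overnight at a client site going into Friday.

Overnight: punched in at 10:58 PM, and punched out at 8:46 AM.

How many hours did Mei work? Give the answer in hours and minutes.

Overnight: 10:58 PM → midnight = 1 h 2 min; midnight → 8:46 AM = 8 h 46 min; span 9 h 48 min

9 h 48 min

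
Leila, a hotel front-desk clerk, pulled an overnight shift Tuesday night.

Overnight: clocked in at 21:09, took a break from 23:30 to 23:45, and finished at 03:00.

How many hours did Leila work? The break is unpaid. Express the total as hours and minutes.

Overnight: 21:09 → midnight = 2 h 51 min; midnight → 03:00 = 3 h 0 min; span 5 h 51 min; less 15 min break → 5 h 36 min

5 h 36 min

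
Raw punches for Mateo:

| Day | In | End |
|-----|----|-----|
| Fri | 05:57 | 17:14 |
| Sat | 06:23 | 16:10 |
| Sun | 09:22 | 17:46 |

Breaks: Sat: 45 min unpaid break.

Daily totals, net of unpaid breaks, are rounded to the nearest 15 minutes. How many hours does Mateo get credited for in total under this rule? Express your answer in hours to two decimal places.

Fri: 05:57–17:14 = 11 h 17 min → rounds to 11 h 15 min
Sat: 06:23–16:10 = 9 h 47 min − 45 min = 9 h 2 min → rounds to 9 h 0 min
Sun: 09:22–17:46 = 8 h 24 min → rounds to 8 h 30 min
Total credited: 28 h 45 min.

28.75 hours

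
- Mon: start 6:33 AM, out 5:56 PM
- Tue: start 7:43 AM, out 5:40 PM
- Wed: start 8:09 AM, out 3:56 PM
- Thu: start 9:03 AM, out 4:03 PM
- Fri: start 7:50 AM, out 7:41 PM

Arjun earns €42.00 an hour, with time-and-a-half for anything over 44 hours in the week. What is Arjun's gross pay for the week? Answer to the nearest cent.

€2097.90

Mon: 6:33 AM–5:56 PM = 11 h 23 min
Tue: 7:43 AM–5:40 PM = 9 h 57 min
Wed: 8:09 AM–3:56 PM = 7 h 47 min
Thu: 9:03 AM–4:03 PM = 7 h 0 min
Fri: 7:50 AM–7:41 PM = 11 h 51 min
Total worked: 47 h 58 min = 2878 min.
Regular 44 h 0 min = 2640 min at €42.00/h; overtime 3 h 58 min = 238 min at €63.00/h.
Pay = (2640 × €42.00 + 238 × €63.00) ÷ 60 = €2097.90.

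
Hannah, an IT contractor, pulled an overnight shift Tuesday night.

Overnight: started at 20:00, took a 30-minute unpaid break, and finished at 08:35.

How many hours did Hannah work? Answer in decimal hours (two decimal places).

12.08 hours

Overnight: 20:00 → midnight = 4 h 0 min; midnight → 08:35 = 8 h 35 min; span 12 h 35 min; less 30 min break → 12 h 5 min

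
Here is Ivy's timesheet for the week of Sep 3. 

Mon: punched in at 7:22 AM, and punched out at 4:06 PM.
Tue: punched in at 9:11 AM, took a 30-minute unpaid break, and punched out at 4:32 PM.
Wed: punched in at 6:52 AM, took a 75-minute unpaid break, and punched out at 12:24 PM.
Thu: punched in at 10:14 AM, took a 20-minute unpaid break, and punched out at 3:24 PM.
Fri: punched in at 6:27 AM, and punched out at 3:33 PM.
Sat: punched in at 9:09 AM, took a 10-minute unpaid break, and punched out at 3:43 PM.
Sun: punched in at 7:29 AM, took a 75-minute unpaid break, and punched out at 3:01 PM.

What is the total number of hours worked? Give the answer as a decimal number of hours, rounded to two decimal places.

Mon: 7:22 AM–4:06 PM = 8 h 44 min
Tue: 9:11 AM–4:32 PM = 7 h 21 min; less 30 min break → 6 h 51 min
Wed: 6:52 AM–12:24 PM = 5 h 32 min; less 75 min break → 4 h 17 min
Thu: 10:14 AM–3:24 PM = 5 h 10 min; less 20 min break → 4 h 50 min
Fri: 6:27 AM–3:33 PM = 9 h 6 min
Sat: 9:09 AM–3:43 PM = 6 h 34 min; less 10 min break → 6 h 24 min
Sun: 7:29 AM–3:01 PM = 7 h 32 min; less 75 min break → 6 h 17 min
Total: 8 h 44 min + 6 h 51 min + 4 h 17 min + 4 h 50 min + 9 h 6 min + 6 h 24 min + 6 h 17 min = 46 h 29 min.

46.48 hours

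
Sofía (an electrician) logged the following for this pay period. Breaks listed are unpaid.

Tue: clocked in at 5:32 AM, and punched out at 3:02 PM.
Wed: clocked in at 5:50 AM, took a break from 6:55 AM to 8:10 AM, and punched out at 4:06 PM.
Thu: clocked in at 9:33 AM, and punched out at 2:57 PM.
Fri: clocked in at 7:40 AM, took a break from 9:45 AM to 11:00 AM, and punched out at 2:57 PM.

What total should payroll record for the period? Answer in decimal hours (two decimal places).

29.95 hours

Tue: 5:32 AM–3:02 PM = 9 h 30 min
Wed: 5:50 AM–4:06 PM = 10 h 16 min; less 75 min break → 9 h 1 min
Thu: 9:33 AM–2:57 PM = 5 h 24 min
Fri: 7:40 AM–2:57 PM = 7 h 17 min; less 75 min break → 6 h 2 min
Total: 9 h 30 min + 9 h 1 min + 5 h 24 min + 6 h 2 min = 29 h 57 min.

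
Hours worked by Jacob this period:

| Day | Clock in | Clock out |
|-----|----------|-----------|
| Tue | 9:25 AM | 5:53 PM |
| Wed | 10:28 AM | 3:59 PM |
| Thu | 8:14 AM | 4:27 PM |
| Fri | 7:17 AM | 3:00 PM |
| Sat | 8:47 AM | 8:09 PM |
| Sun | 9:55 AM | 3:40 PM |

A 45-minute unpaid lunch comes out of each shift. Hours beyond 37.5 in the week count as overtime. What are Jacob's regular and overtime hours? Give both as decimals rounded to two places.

Tue: 9:25 AM–5:53 PM = 8 h 28 min; less 45 min break → 7 h 43 min
Wed: 10:28 AM–3:59 PM = 5 h 31 min; less 45 min break → 4 h 46 min
Thu: 8:14 AM–4:27 PM = 8 h 13 min; less 45 min break → 7 h 28 min
Fri: 7:17 AM–3:00 PM = 7 h 43 min; less 45 min break → 6 h 58 min
Sat: 8:47 AM–8:09 PM = 11 h 22 min; less 45 min break → 10 h 37 min
Sun: 9:55 AM–3:40 PM = 5 h 45 min; less 45 min break → 5 h 0 min
Total worked: 42 h 32 min = 42.53 h.
Threshold 37.5 h → overtime 5 h 2 min, regular 37 h 30 min.

Regular 37.50 hours, overtime 5.03 hours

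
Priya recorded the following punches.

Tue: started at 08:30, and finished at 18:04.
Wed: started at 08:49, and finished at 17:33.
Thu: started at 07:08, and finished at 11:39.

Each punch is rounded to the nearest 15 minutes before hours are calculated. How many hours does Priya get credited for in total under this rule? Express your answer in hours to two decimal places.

22.75 hours

Tue: in 08:30→08:30, out 18:04→18:00; 9 h 30 min
Wed: in 08:49→08:45, out 17:33→17:30; 8 h 45 min
Thu: in 07:08→07:15, out 11:39→11:45; 4 h 30 min
Total credited: 22 h 45 min.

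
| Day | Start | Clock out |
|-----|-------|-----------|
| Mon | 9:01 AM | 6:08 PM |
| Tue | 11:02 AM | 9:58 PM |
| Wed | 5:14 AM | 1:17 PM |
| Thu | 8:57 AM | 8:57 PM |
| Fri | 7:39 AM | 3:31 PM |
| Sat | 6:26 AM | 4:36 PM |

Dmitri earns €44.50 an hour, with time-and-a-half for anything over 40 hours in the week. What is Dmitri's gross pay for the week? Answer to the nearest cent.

€2990.40

Mon: 9:01 AM–6:08 PM = 9 h 7 min
Tue: 11:02 AM–9:58 PM = 10 h 56 min
Wed: 5:14 AM–1:17 PM = 8 h 3 min
Thu: 8:57 AM–8:57 PM = 12 h 0 min
Fri: 7:39 AM–3:31 PM = 7 h 52 min
Sat: 6:26 AM–4:36 PM = 10 h 10 min
Total worked: 58 h 8 min = 3488 min.
Regular 40 h 0 min = 2400 min at €44.50/h; overtime 18 h 8 min = 1088 min at €66.75/h.
Pay = (2400 × €44.50 + 1088 × €66.75) ÷ 60 = €2990.40.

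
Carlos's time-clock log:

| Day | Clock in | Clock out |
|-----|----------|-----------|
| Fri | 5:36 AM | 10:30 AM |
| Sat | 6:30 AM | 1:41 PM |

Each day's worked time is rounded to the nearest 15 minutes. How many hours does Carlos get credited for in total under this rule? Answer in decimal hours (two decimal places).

Fri: 5:36 AM–10:30 AM = 4 h 54 min → rounds to 5 h 0 min
Sat: 6:30 AM–1:41 PM = 7 h 11 min → rounds to 7 h 15 min
Total credited: 12 h 15 min.

12.25 hours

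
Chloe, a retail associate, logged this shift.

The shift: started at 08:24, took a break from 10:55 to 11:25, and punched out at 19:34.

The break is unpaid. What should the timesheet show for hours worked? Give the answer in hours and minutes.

The shift: 08:24–19:34 = 11 h 10 min; less 30 min break → 10 h 40 min

10 h 40 min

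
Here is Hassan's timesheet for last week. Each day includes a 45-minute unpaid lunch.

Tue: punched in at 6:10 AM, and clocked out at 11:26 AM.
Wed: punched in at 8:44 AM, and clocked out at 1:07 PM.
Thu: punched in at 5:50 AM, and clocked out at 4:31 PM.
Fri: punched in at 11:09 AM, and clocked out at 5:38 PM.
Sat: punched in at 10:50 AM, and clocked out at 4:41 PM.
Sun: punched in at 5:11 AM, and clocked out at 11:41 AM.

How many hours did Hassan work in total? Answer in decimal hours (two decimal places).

34.67 hours

Tue: 6:10 AM–11:26 AM = 5 h 16 min; less 45 min break → 4 h 31 min
Wed: 8:44 AM–1:07 PM = 4 h 23 min; less 45 min break → 3 h 38 min
Thu: 5:50 AM–4:31 PM = 10 h 41 min; less 45 min break → 9 h 56 min
Fri: 11:09 AM–5:38 PM = 6 h 29 min; less 45 min break → 5 h 44 min
Sat: 10:50 AM–4:41 PM = 5 h 51 min; less 45 min break → 5 h 6 min
Sun: 5:11 AM–11:41 AM = 6 h 30 min; less 45 min break → 5 h 45 min
Total: 4 h 31 min + 3 h 38 min + 9 h 56 min + 5 h 44 min + 5 h 6 min + 5 h 45 min = 34 h 40 min.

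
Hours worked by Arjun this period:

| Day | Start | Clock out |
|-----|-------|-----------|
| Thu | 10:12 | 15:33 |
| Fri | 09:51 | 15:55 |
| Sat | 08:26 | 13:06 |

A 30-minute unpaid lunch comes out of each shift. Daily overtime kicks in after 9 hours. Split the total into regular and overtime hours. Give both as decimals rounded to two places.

Thu: 10:12–15:33 = 5 h 21 min; less 30 min break → 4 h 51 min
Fri: 09:51–15:55 = 6 h 4 min; less 30 min break → 5 h 34 min
Sat: 08:26–13:06 = 4 h 40 min; less 30 min break → 4 h 10 min
Thu reg 4 h 51 min / OT 0 h 0 min; Fri reg 5 h 34 min / OT 0 h 0 min; Sat reg 4 h 10 min / OT 0 h 0 min.
Totals: regular 14 h 35 min, overtime 0 h 0 min.

Regular 14.58 hours, overtime 0.00 hours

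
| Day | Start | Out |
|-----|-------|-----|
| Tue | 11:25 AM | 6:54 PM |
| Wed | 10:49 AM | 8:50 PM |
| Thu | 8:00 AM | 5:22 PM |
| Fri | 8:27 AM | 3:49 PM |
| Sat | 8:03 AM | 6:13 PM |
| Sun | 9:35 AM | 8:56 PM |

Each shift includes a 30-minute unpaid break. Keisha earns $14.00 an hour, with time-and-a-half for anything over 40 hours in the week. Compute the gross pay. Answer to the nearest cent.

Tue: 11:25 AM–6:54 PM = 7 h 29 min; less 30 min break → 6 h 59 min
Wed: 10:49 AM–8:50 PM = 10 h 1 min; less 30 min break → 9 h 31 min
Thu: 8:00 AM–5:22 PM = 9 h 22 min; less 30 min break → 8 h 52 min
Fri: 8:27 AM–3:49 PM = 7 h 22 min; less 30 min break → 6 h 52 min
Sat: 8:03 AM–6:13 PM = 10 h 10 min; less 30 min break → 9 h 40 min
Sun: 9:35 AM–8:56 PM = 11 h 21 min; less 30 min break → 10 h 51 min
Total worked: 52 h 45 min = 3165 min.
Regular 40 h 0 min = 2400 min at $14.00/h; overtime 12 h 45 min = 765 min at $21.00/h.
Pay = (2400 × $14.00 + 765 × $21.00) ÷ 60 = $827.75.

$827.75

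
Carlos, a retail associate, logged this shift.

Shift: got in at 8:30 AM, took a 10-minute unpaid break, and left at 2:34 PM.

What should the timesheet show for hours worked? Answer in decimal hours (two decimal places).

Shift: 8:30 AM–2:34 PM = 6 h 4 min; less 10 min break → 5 h 54 min

5.90 hours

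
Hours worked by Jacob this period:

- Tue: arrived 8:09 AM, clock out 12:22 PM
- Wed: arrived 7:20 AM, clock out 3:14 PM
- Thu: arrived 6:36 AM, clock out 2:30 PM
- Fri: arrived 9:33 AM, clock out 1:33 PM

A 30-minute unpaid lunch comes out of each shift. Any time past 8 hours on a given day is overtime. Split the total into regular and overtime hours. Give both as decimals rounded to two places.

Tue: 8:09 AM–12:22 PM = 4 h 13 min; less 30 min break → 3 h 43 min
Wed: 7:20 AM–3:14 PM = 7 h 54 min; less 30 min break → 7 h 24 min
Thu: 6:36 AM–2:30 PM = 7 h 54 min; less 30 min break → 7 h 24 min
Fri: 9:33 AM–1:33 PM = 4 h 0 min; less 30 min break → 3 h 30 min
Tue reg 3 h 43 min / OT 0 h 0 min; Wed reg 7 h 24 min / OT 0 h 0 min; Thu reg 7 h 24 min / OT 0 h 0 min; Fri reg 3 h 30 min / OT 0 h 0 min.
Totals: regular 22 h 1 min, overtime 0 h 0 min.

Regular 22.02 hours, overtime 0.00 hours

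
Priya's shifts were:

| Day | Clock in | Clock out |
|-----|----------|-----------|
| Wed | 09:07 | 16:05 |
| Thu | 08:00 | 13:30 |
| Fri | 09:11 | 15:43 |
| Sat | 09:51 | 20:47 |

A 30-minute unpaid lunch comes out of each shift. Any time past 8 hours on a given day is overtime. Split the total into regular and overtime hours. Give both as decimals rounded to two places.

Wed: 09:07–16:05 = 6 h 58 min; less 30 min break → 6 h 28 min
Thu: 08:00–13:30 = 5 h 30 min; less 30 min break → 5 h 0 min
Fri: 09:11–15:43 = 6 h 32 min; less 30 min break → 6 h 2 min
Sat: 09:51–20:47 = 10 h 56 min; less 30 min break → 10 h 26 min
Wed reg 6 h 28 min / OT 0 h 0 min; Thu reg 5 h 0 min / OT 0 h 0 min; Fri reg 6 h 2 min / OT 0 h 0 min; Sat reg 8 h 0 min / OT 2 h 26 min.
Totals: regular 25 h 30 min, overtime 2 h 26 min.

Regular 25.50 hours, overtime 2.43 hours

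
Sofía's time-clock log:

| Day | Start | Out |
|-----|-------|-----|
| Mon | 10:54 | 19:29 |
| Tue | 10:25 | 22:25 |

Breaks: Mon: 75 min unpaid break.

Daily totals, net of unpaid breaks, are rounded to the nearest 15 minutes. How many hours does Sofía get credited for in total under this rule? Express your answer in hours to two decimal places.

19.25 hours

Mon: 10:54–19:29 = 8 h 35 min − 75 min = 7 h 20 min → rounds to 7 h 15 min
Tue: 10:25–22:25 = 12 h 0 min → rounds to 12 h 0 min
Total credited: 19 h 15 min.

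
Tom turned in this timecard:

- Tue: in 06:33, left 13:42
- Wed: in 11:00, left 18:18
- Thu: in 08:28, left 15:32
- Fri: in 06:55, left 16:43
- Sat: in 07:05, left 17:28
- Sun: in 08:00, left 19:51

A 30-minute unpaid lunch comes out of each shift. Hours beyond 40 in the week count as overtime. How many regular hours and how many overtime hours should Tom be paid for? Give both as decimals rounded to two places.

Regular 40.00 hours, overtime 10.55 hours

Tue: 06:33–13:42 = 7 h 9 min; less 30 min break → 6 h 39 min
Wed: 11:00–18:18 = 7 h 18 min; less 30 min break → 6 h 48 min
Thu: 08:28–15:32 = 7 h 4 min; less 30 min break → 6 h 34 min
Fri: 06:55–16:43 = 9 h 48 min; less 30 min break → 9 h 18 min
Sat: 07:05–17:28 = 10 h 23 min; less 30 min break → 9 h 53 min
Sun: 08:00–19:51 = 11 h 51 min; less 30 min break → 11 h 21 min
Total worked: 50 h 33 min = 50.55 h.
Threshold 40 h → overtime 10 h 33 min, regular 40 h 0 min.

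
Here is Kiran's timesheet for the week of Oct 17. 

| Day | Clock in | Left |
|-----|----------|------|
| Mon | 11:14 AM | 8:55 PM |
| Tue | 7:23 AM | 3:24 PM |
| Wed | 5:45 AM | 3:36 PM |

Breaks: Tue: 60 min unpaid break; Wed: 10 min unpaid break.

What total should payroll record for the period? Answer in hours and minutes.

26 h 23 min

Mon: 11:14 AM–8:55 PM = 9 h 41 min
Tue: 7:23 AM–3:24 PM = 8 h 1 min; less 60 min break → 7 h 1 min
Wed: 5:45 AM–3:36 PM = 9 h 51 min; less 10 min break → 9 h 41 min
Total: 9 h 41 min + 7 h 1 min + 9 h 41 min = 26 h 23 min.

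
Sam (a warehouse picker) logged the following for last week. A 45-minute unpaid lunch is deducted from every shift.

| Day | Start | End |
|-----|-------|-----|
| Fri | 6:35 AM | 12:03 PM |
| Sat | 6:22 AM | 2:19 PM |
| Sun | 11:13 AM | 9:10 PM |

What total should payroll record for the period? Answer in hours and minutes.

Fri: 6:35 AM–12:03 PM = 5 h 28 min; less 45 min break → 4 h 43 min
Sat: 6:22 AM–2:19 PM = 7 h 57 min; less 45 min break → 7 h 12 min
Sun: 11:13 AM–9:10 PM = 9 h 57 min; less 45 min break → 9 h 12 min
Total: 4 h 43 min + 7 h 12 min + 9 h 12 min = 21 h 7 min.

21 h 7 min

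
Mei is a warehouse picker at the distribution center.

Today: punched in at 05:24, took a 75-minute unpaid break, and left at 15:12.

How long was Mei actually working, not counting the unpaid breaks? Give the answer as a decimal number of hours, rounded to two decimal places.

Today: 05:24–15:12 = 9 h 48 min; less 75 min break → 8 h 33 min

8.55 hours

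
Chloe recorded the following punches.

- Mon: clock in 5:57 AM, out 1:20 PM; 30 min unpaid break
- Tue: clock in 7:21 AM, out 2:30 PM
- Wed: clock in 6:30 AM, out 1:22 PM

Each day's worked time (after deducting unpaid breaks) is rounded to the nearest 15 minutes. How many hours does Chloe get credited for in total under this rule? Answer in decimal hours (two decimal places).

Mon: 5:57 AM–1:20 PM = 7 h 23 min − 30 min = 6 h 53 min → rounds to 7 h 0 min
Tue: 7:21 AM–2:30 PM = 7 h 9 min → rounds to 7 h 15 min
Wed: 6:30 AM–1:22 PM = 6 h 52 min → rounds to 6 h 45 min
Total credited: 21 h 0 min.

21.00 hours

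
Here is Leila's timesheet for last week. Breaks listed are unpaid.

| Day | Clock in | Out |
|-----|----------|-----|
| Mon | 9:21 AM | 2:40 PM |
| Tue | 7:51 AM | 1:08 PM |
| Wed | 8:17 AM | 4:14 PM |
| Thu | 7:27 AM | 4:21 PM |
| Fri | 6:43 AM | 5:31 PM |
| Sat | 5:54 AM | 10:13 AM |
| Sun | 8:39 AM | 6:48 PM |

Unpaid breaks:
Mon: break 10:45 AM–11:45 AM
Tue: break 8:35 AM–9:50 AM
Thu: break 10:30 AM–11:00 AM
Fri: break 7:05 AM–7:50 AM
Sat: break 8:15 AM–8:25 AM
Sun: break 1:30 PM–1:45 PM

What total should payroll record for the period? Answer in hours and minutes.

Mon: 9:21 AM–2:40 PM = 5 h 19 min; less 60 min break → 4 h 19 min
Tue: 7:51 AM–1:08 PM = 5 h 17 min; less 75 min break → 4 h 2 min
Wed: 8:17 AM–4:14 PM = 7 h 57 min
Thu: 7:27 AM–4:21 PM = 8 h 54 min; less 30 min break → 8 h 24 min
Fri: 6:43 AM–5:31 PM = 10 h 48 min; less 45 min break → 10 h 3 min
Sat: 5:54 AM–10:13 AM = 4 h 19 min; less 10 min break → 4 h 9 min
Sun: 8:39 AM–6:48 PM = 10 h 9 min; less 15 min break → 9 h 54 min
Total: 4 h 19 min + 4 h 2 min + 7 h 57 min + 8 h 24 min + 10 h 3 min + 4 h 9 min + 9 h 54 min = 48 h 48 min.

48 h 48 min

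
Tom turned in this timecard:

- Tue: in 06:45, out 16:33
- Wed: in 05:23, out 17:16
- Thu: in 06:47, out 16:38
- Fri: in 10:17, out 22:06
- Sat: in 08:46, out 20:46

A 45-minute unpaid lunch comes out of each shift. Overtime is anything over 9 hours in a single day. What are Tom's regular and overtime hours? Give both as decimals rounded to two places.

Tue: 06:45–16:33 = 9 h 48 min; less 45 min break → 9 h 3 min
Wed: 05:23–17:16 = 11 h 53 min; less 45 min break → 11 h 8 min
Thu: 06:47–16:38 = 9 h 51 min; less 45 min break → 9 h 6 min
Fri: 10:17–22:06 = 11 h 49 min; less 45 min break → 11 h 4 min
Sat: 08:46–20:46 = 12 h 0 min; less 45 min break → 11 h 15 min
Tue reg 9 h 0 min / OT 0 h 3 min; Wed reg 9 h 0 min / OT 2 h 8 min; Thu reg 9 h 0 min / OT 0 h 6 min; Fri reg 9 h 0 min / OT 2 h 4 min; Sat reg 9 h 0 min / OT 2 h 15 min.
Totals: regular 45 h 0 min, overtime 6 h 36 min.

Regular 45.00 hours, overtime 6.60 hours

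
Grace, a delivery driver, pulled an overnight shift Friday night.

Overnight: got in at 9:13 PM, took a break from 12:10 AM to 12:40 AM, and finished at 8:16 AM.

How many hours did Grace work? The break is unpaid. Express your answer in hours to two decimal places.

10.55 hours

Overnight: 9:13 PM → midnight = 2 h 47 min; midnight → 8:16 AM = 8 h 16 min; span 11 h 3 min; less 30 min break → 10 h 33 min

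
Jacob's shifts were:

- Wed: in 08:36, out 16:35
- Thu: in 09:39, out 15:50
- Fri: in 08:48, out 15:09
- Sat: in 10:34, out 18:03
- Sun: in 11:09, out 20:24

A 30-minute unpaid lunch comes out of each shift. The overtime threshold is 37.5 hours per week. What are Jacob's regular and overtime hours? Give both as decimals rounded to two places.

Regular 34.75 hours, overtime 0.00 hours

Wed: 08:36–16:35 = 7 h 59 min; less 30 min break → 7 h 29 min
Thu: 09:39–15:50 = 6 h 11 min; less 30 min break → 5 h 41 min
Fri: 08:48–15:09 = 6 h 21 min; less 30 min break → 5 h 51 min
Sat: 10:34–18:03 = 7 h 29 min; less 30 min break → 6 h 59 min
Sun: 11:09–20:24 = 9 h 15 min; less 30 min break → 8 h 45 min
Total worked: 34 h 45 min = 34.75 h.
Threshold 37.5 h → overtime 0 h 0 min, regular 34 h 45 min.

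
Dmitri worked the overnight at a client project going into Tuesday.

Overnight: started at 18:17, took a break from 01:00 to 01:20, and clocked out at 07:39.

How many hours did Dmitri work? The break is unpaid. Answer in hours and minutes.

13 h 2 min

Overnight: 18:17 → midnight = 5 h 43 min; midnight → 07:39 = 7 h 39 min; span 13 h 22 min; less 20 min break → 13 h 2 min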